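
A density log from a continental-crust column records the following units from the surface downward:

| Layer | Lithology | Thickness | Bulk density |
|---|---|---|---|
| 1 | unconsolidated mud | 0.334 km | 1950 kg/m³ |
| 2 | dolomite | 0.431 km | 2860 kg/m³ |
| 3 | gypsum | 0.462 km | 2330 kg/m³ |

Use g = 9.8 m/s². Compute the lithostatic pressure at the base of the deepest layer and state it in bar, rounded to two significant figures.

290 bar

unconsolidated mud: 1950 kg/m³ × 9.8 m/s² × 334 m = 6.383×10^6 Pa = 63.83 bar
dolomite: 2860 kg/m³ × 9.8 m/s² × 431 m = 1.208×10^7 Pa = 120.8 bar
gypsum: 2330 kg/m³ × 9.8 m/s² × 462 m = 1.055×10^7 Pa = 105.5 bar
Total = 63.83 + 120.8 + 105.5 = 290.12 bar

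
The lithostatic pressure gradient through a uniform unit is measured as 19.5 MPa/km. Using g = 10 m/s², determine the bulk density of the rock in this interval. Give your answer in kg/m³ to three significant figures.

ρ = (dP/dz)/g = 19.5 MPa/km / 10 m/s² = 19500 Pa/m / 10 m/s² = 1950.0 kg/m³

1950 kg/m³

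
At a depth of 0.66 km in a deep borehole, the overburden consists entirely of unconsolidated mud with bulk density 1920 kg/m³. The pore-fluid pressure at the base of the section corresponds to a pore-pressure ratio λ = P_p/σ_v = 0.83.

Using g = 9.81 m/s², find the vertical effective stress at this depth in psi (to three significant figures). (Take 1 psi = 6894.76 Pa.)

307 psi

Overburden (lithostatic) stress σ_v:
unconsolidated mud: 1920 kg/m³ × 9.81 m/s² × 660 m = 1.243×10^7 Pa = 12.43 MPa
Pore pressure P_p = λ·σ_v = 0.83 × 12.43 MPa = 10.32 MPa
Effective stress σ' = σ_v − P_p = 12.43 − 10.32 = 2.1133 MPa = 306.51 psi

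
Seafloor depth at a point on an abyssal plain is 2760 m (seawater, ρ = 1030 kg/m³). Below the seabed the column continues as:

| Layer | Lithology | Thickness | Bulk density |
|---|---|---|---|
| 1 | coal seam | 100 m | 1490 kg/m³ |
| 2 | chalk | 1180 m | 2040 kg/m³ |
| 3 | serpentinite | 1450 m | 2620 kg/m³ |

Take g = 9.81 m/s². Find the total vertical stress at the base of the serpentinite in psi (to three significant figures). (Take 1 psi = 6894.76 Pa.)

seawater: 1030 kg/m³ × 9.81 m/s² × 2760 m = 2.789×10^7 Pa = 4045 psi
coal seam: 1490 kg/m³ × 9.81 m/s² × 100 m = 1.462×10^6 Pa = 212.0 psi
chalk: 2040 kg/m³ × 9.81 m/s² × 1180 m = 2.361×10^7 Pa = 3425 psi
serpentinite: 2620 kg/m³ × 9.81 m/s² × 1450 m = 3.727×10^7 Pa = 5405 psi
Total = 4045 + 212.0 + 3425 + 5405 = 13087 psi

13100 psi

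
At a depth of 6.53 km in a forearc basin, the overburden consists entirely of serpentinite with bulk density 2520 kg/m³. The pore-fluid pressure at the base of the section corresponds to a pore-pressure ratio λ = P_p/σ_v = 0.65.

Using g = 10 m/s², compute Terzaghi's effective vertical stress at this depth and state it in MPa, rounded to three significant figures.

Overburden (lithostatic) stress σ_v:
serpentinite: 2520 kg/m³ × 10 m/s² × 6530 m = 1.646×10^8 Pa = 164.6 MPa
Pore pressure P_p = λ·σ_v = 0.65 × 164.6 MPa = 107.0 MPa
Effective stress σ' = σ_v − P_p = 164.6 − 107.0 = 57.595 MPa

57.6 MPa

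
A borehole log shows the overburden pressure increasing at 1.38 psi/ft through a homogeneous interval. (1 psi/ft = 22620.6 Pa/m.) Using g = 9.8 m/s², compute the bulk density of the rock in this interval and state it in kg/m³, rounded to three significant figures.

3190 kg/m³

ρ = (dP/dz)/g = 1.38 psi/ft / 9.8 m/s² = 31216 Pa/m / 9.8 m/s² = 3185.3 kg/m³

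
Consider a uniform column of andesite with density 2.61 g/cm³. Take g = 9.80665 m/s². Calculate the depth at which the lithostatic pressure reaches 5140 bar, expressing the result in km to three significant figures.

20.1 km

h = P/(ρg) = 5140 bar / (2610 kg/m³ × 9.80665 m/s²) = 5.140×10^8 Pa / 25595 Pa/m = 20082 m
= 20.082 km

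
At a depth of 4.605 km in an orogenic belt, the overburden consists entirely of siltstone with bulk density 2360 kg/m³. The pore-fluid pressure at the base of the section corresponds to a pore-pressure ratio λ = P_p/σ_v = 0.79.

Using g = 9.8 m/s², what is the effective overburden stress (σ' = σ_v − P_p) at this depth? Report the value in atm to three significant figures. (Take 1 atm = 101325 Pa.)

221 atm

Overburden (lithostatic) stress σ_v:
siltstone: 2360 kg/m³ × 9.8 m/s² × 4605 m = 1.065×10^8 Pa = 106.5 MPa
Pore pressure P_p = λ·σ_v = 0.79 × 106.5 MPa = 84.14 MPa
Effective stress σ' = σ_v − P_p = 106.5 − 84.14 = 22.366 MPa = 220.73 atm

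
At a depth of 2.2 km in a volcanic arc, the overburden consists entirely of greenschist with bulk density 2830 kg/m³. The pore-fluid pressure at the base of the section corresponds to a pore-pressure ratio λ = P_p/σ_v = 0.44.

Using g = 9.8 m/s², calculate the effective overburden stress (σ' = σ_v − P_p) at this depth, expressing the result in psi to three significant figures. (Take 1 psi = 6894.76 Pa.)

4960 psi

Overburden (lithostatic) stress σ_v:
greenschist: 2830 kg/m³ × 9.8 m/s² × 2200 m = 6.101×10^7 Pa = 61.01 MPa
Pore pressure P_p = λ·σ_v = 0.44 × 61.01 MPa = 26.85 MPa
Effective stress σ' = σ_v − P_p = 61.01 − 26.85 = 34.168 MPa = 4955.7 psi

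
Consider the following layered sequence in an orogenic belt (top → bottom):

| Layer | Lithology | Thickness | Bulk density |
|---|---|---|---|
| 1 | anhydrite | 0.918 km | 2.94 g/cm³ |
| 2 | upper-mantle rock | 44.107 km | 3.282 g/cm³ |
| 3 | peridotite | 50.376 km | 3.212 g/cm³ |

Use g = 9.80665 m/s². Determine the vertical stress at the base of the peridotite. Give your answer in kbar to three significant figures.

30.3 kbar

anhydrite: 2940 kg/m³ × 9.80665 m/s² × 918 m = 2.647×10^7 Pa = 0.2647 kbar
upper-mantle rock: 3282 kg/m³ × 9.80665 m/s² × 44107 m = 1.420×10^9 Pa = 14.20 kbar
peridotite: 3212 kg/m³ × 9.80665 m/s² × 50376 m = 1.587×10^9 Pa = 15.87 kbar
Total = 0.2647 + 14.20 + 15.87 = 30.329 kbar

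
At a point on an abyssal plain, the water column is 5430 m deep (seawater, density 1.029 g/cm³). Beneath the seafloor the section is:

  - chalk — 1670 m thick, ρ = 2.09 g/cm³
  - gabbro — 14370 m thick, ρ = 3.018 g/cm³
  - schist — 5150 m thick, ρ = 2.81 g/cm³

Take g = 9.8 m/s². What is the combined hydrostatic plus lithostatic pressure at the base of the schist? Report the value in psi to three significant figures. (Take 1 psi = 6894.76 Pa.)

95100 psi

seawater: 1029 kg/m³ × 9.8 m/s² × 5430 m = 5.476×10^7 Pa = 7942 psi
chalk: 2090 kg/m³ × 9.8 m/s² × 1670 m = 3.420×10^7 Pa = 4961 psi
gabbro: 3018 kg/m³ × 9.8 m/s² × 14370 m = 4.250×10^8 Pa = 61643 psi
schist: 2810 kg/m³ × 9.8 m/s² × 5150 m = 1.418×10^8 Pa = 20569 psi
Total = 7942 + 4961 + 61643 + 20569 = 95115 psi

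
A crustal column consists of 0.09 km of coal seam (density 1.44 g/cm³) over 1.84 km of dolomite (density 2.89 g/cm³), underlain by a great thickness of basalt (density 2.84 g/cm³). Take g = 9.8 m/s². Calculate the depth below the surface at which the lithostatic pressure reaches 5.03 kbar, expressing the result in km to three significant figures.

18.1 km

Pressure at base of upper layers: 1440×9.8×90 + 2890×9.8×1840 = 5.338×10^7 Pa = 0.5338 kbar
Remaining pressure to be supplied by basalt: 5.030×10^8 − 5.338×10^7 = 4.496×10^8 Pa
Additional depth in basalt = 4.496×10^8 Pa / (2840 kg/m³ × 9.8 m/s²) = 16155 m
Total depth = 1930 m + 16155 m = 18085 m
= 18.085 km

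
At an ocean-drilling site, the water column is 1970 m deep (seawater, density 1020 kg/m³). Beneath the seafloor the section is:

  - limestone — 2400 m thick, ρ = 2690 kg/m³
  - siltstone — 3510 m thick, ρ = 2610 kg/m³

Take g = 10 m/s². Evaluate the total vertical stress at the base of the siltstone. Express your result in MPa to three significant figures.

seawater: 1020 kg/m³ × 10 m/s² × 1970 m = 2.009×10^7 Pa = 20.09 MPa
limestone: 2690 kg/m³ × 10 m/s² × 2400 m = 6.456×10^7 Pa = 64.56 MPa
siltstone: 2610 kg/m³ × 10 m/s² × 3510 m = 9.161×10^7 Pa = 91.61 MPa
Total = 20.09 + 64.56 + 91.61 = 176.26 MPa

176 MPa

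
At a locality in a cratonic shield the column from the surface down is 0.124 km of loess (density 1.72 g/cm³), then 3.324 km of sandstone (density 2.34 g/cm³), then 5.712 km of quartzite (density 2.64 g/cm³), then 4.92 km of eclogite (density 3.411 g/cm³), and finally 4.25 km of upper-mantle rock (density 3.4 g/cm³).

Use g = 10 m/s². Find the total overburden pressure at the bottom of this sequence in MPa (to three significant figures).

loess: 1720 kg/m³ × 10 m/s² × 124 m = 2.133×10^6 Pa = 2.133 MPa
sandstone: 2340 kg/m³ × 10 m/s² × 3324 m = 7.778×10^7 Pa = 77.78 MPa
quartzite: 2640 kg/m³ × 10 m/s² × 5712 m = 1.508×10^8 Pa = 150.8 MPa
eclogite: 3411 kg/m³ × 10 m/s² × 4920 m = 1.678×10^8 Pa = 167.8 MPa
upper-mantle rock: 3400 kg/m³ × 10 m/s² × 4250 m = 1.445×10^8 Pa = 144.5 MPa
Total = 2.133 + 77.78 + 150.8 + 167.8 + 144.5 = 543.03 MPa

543 MPa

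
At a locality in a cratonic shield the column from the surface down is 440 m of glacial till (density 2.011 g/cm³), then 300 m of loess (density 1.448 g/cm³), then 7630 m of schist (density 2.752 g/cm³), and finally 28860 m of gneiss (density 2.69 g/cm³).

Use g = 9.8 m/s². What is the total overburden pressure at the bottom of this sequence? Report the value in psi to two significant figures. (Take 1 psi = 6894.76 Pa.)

140000 psi

glacial till: 2011 kg/m³ × 9.8 m/s² × 440 m = 8.671×10^6 Pa = 1258 psi
loess: 1448 kg/m³ × 9.8 m/s² × 300 m = 4.257×10^6 Pa = 617.4 psi
schist: 2752 kg/m³ × 9.8 m/s² × 7630 m = 2.058×10^8 Pa = 29846 psi
gneiss: 2690 kg/m³ × 9.8 m/s² × 28860 m = 7.608×10^8 Pa = 1.103×10^5 psi
Total = 1258 + 617.4 + 29846 + 1.103×10^5 = 1.4207×10^5 psi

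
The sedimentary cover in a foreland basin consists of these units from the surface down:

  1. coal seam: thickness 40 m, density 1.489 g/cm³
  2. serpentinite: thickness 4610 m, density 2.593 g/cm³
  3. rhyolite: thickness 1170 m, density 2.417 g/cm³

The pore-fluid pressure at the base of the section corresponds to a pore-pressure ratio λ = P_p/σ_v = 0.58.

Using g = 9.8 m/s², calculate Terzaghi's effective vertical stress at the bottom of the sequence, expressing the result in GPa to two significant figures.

0.061 GPa

Overburden (lithostatic) stress σ_v:
coal seam: 1489 kg/m³ × 9.8 m/s² × 40 m = 5.837×10^5 Pa = 0.5837 MPa
serpentinite: 2593 kg/m³ × 9.8 m/s² × 4610 m = 1.171×10^8 Pa = 117.1 MPa
rhyolite: 2417 kg/m³ × 9.8 m/s² × 1170 m = 2.771×10^7 Pa = 27.71 MPa
Total = 0.5837 + 117.1 + 27.71 = 145.44 MPa
Pore pressure P_p = λ·σ_v = 0.58 × 145.4 MPa = 84.36 MPa
Effective stress σ' = σ_v − P_p = 145.4 − 84.36 = 61.086 MPa = 0.061086 GPa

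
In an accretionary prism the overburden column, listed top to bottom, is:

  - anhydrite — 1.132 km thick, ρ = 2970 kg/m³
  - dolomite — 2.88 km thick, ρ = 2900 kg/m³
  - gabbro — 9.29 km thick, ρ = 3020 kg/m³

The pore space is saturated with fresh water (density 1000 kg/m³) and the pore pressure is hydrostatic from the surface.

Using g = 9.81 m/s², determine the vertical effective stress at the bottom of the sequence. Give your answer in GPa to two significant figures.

Overburden (lithostatic) stress σ_v:
anhydrite: 2970 kg/m³ × 9.81 m/s² × 1132 m = 3.298×10^7 Pa = 32.98 MPa
dolomite: 2900 kg/m³ × 9.81 m/s² × 2880 m = 8.193×10^7 Pa = 81.93 MPa
gabbro: 3020 kg/m³ × 9.81 m/s² × 9290 m = 2.752×10^8 Pa = 275.2 MPa
Total = 32.98 + 81.93 + 275.2 = 390.14 MPa
Pore pressure P_p = 1000 kg/m³ × 9.81 m/s² × 13302 m = 1.305×10^8 Pa = 130.5 MPa
Effective stress σ' = σ_v − P_p = 390.1 − 130.5 = 259.65 MPa = 0.25965 GPa

0.26 GPa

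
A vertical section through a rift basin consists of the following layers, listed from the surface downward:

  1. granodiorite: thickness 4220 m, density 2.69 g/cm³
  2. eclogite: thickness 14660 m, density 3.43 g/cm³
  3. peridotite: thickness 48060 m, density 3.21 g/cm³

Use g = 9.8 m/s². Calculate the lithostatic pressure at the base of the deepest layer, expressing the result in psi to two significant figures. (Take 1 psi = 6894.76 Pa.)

310000 psi

granodiorite: 2690 kg/m³ × 9.8 m/s² × 4220 m = 1.112×10^8 Pa = 16135 psi
eclogite: 3430 kg/m³ × 9.8 m/s² × 14660 m = 4.928×10^8 Pa = 71472 psi
peridotite: 3210 kg/m³ × 9.8 m/s² × 48060 m = 1.512×10^9 Pa = 2.193×10^5 psi
Total = 16135 + 71472 + 2.193×10^5 = 3.0689×10^5 psi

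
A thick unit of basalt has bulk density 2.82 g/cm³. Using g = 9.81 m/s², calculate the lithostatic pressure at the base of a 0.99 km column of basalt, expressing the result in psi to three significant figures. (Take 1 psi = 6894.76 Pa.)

basalt: 2820 kg/m³ × 9.81 m/s² × 990 m = 2.739×10^7 Pa = 3972 psi

3970 psi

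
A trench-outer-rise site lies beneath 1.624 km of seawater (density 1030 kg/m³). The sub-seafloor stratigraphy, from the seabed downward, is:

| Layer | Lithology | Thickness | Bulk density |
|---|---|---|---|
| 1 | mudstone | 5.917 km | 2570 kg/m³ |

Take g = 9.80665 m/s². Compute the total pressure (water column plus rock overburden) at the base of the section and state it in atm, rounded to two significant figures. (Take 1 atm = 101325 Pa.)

1600 atm

seawater: 1030 kg/m³ × 9.80665 m/s² × 1624 m = 1.640×10^7 Pa = 161.9 atm
mudstone: 2570 kg/m³ × 9.80665 m/s² × 5917 m = 1.491×10^8 Pa = 1472 atm
Total = 161.9 + 1472 = 1633.7 atm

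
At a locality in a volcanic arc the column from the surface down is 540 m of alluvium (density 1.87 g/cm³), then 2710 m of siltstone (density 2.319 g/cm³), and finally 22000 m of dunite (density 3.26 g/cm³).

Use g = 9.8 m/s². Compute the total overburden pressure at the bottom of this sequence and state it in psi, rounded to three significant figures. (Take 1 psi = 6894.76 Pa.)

112000 psi

alluvium: 1870 kg/m³ × 9.8 m/s² × 540 m = 9.896×10^6 Pa = 1435 psi
siltstone: 2319 kg/m³ × 9.8 m/s² × 2710 m = 6.159×10^7 Pa = 8933 psi
dunite: 3260 kg/m³ × 9.8 m/s² × 22000 m = 7.029×10^8 Pa = 1.019×10^5 psi
Total = 1435 + 8933 + 1.019×10^5 = 1.1231×10^5 psi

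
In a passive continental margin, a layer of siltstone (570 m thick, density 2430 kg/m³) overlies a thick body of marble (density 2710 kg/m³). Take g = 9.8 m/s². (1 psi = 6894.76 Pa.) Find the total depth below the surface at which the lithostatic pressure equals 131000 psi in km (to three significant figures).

Pressure at base of upper layers: 2430×9.8×570 = 1.357×10^7 Pa = 1969 psi
Remaining pressure to be supplied by marble: 9.032×10^8 − 1.357×10^7 = 8.896×10^8 Pa
Additional depth in marble = 8.896×10^8 Pa / (2710 kg/m³ × 9.8 m/s²) = 33498 m
Total depth = 570 m + 33498 m = 34068 m
= 34.068 km

34.1 km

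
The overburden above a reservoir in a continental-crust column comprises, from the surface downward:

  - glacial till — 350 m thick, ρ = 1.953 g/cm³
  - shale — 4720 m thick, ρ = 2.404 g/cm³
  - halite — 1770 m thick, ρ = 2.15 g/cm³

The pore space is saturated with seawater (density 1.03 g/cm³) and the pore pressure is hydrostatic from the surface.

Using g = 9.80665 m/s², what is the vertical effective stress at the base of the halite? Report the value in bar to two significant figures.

860 bar

Overburden (lithostatic) stress σ_v:
glacial till: 1953 kg/m³ × 9.80665 m/s² × 350 m = 6.703×10^6 Pa = 6.703 MPa
shale: 2404 kg/m³ × 9.80665 m/s² × 4720 m = 1.113×10^8 Pa = 111.3 MPa
halite: 2150 kg/m³ × 9.80665 m/s² × 1770 m = 3.732×10^7 Pa = 37.32 MPa
Total = 6.703 + 111.3 + 37.32 = 155.30 MPa
Pore pressure P_p = 1030 kg/m³ × 9.80665 m/s² × 6840 m = 6.909×10^7 Pa = 69.09 MPa
Effective stress σ' = σ_v − P_p = 155.3 − 69.09 = 86.208 MPa = 862.08 bar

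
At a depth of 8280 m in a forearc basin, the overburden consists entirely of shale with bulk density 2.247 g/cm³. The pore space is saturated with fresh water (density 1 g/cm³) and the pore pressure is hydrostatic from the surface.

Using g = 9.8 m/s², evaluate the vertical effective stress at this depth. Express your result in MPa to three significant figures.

101 MPa

Overburden (lithostatic) stress σ_v:
shale: 2247 kg/m³ × 9.8 m/s² × 8280 m = 1.823×10^8 Pa = 182.3 MPa
Pore pressure P_p = 1000 kg/m³ × 9.8 m/s² × 8280 m = 8.114×10^7 Pa = 81.14 MPa
Effective stress σ' = σ_v − P_p = 182.3 − 81.14 = 101.19 MPa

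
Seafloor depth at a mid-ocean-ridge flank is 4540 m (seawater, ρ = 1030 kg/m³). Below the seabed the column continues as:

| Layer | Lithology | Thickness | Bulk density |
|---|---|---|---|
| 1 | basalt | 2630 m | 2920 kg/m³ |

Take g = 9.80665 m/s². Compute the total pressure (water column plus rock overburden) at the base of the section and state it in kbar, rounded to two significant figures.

1.2 kbar

seawater: 1030 kg/m³ × 9.80665 m/s² × 4540 m = 4.586×10^7 Pa = 0.4586 kbar
basalt: 2920 kg/m³ × 9.80665 m/s² × 2630 m = 7.531×10^7 Pa = 0.7531 kbar
Total = 0.4586 + 0.7531 = 1.2117 kbar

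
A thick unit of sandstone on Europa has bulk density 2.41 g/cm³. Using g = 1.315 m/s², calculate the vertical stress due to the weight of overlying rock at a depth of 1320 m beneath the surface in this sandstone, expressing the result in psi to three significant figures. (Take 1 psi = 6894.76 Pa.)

607 psi

sandstone: 2410 kg/m³ × 1.315 m/s² × 1320 m = 4.183×10^6 Pa = 606.7 psi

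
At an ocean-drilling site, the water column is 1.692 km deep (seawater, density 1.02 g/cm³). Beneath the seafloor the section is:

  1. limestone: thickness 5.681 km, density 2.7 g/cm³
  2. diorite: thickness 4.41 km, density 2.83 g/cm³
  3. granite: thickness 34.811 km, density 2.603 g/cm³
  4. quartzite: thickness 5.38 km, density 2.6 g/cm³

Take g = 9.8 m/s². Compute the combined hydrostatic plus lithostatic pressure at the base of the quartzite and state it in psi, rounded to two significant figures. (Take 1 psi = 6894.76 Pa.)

seawater: 1020 kg/m³ × 9.8 m/s² × 1692 m = 1.691×10^7 Pa = 2453 psi
limestone: 2700 kg/m³ × 9.8 m/s² × 5681 m = 1.503×10^8 Pa = 21802 psi
diorite: 2830 kg/m³ × 9.8 m/s² × 4410 m = 1.223×10^8 Pa = 17739 psi
granite: 2603 kg/m³ × 9.8 m/s² × 34811 m = 8.880×10^8 Pa = 1.288×10^5 psi
quartzite: 2600 kg/m³ × 9.8 m/s² × 5380 m = 1.371×10^8 Pa = 19882 psi
Total = 2453 + 21802 + 17739 + 1.288×10^5 + 19882 = 1.9067×10^5 psi

190000 psi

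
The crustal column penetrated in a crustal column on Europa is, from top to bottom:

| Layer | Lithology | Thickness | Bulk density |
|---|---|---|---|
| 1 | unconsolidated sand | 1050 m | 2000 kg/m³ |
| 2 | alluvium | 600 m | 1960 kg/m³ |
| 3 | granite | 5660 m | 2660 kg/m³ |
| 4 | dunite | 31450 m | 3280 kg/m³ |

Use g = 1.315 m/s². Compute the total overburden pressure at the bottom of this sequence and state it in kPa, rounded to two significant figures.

160000 kPa

unconsolidated sand: 2000 kg/m³ × 1.315 m/s² × 1050 m = 2.761×10^6 Pa = 2762 kPa
alluvium: 1960 kg/m³ × 1.315 m/s² × 600 m = 1.546×10^6 Pa = 1546 kPa
granite: 2660 kg/m³ × 1.315 m/s² × 5660 m = 1.980×10^7 Pa = 19798 kPa
dunite: 3280 kg/m³ × 1.315 m/s² × 31450 m = 1.357×10^8 Pa = 1.357×10^5 kPa
Total = 2762 + 1546 + 19798 + 1.357×10^5 = 1.5976×10^5 kPa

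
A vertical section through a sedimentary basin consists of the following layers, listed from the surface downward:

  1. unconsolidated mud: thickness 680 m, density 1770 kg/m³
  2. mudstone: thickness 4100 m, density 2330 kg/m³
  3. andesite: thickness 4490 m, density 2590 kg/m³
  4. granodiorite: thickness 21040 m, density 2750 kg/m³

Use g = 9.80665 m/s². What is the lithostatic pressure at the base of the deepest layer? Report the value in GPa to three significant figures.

0.787 GPa

unconsolidated mud: 1770 kg/m³ × 9.80665 m/s² × 680 m = 1.180×10^7 Pa = 0.01180 GPa
mudstone: 2330 kg/m³ × 9.80665 m/s² × 4100 m = 9.368×10^7 Pa = 0.09368 GPa
andesite: 2590 kg/m³ × 9.80665 m/s² × 4490 m = 1.140×10^8 Pa = 0.1140 GPa
granodiorite: 2750 kg/m³ × 9.80665 m/s² × 21040 m = 5.674×10^8 Pa = 0.5674 GPa
Total = 0.01180 + 0.09368 + 0.1140 + 0.5674 = 0.78694 GPa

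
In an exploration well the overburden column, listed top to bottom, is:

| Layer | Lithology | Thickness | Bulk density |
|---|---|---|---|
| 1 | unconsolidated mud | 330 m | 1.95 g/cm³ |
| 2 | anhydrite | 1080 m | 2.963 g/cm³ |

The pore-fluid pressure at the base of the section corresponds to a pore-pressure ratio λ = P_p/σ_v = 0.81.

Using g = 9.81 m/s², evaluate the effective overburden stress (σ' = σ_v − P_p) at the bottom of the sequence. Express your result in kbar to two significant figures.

0.072 kbar

Overburden (lithostatic) stress σ_v:
unconsolidated mud: 1950 kg/m³ × 9.81 m/s² × 330 m = 6.313×10^6 Pa = 6.313 MPa
anhydrite: 2963 kg/m³ × 9.81 m/s² × 1080 m = 3.139×10^7 Pa = 31.39 MPa
Total = 6.313 + 31.39 = 37.705 MPa
Pore pressure P_p = λ·σ_v = 0.81 × 37.71 MPa = 30.54 MPa
Effective stress σ' = σ_v − P_p = 37.71 − 30.54 = 7.1640 MPa = 0.071640 kbar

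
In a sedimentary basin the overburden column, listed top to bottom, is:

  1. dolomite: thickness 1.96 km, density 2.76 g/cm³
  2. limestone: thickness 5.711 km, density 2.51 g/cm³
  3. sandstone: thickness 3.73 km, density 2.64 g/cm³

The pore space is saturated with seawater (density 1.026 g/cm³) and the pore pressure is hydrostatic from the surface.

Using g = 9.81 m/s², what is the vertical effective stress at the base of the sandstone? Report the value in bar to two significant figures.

1800 bar

Overburden (lithostatic) stress σ_v:
dolomite: 2760 kg/m³ × 9.81 m/s² × 1960 m = 5.307×10^7 Pa = 53.07 MPa
limestone: 2510 kg/m³ × 9.81 m/s² × 5711 m = 1.406×10^8 Pa = 140.6 MPa
sandstone: 2640 kg/m³ × 9.81 m/s² × 3730 m = 9.660×10^7 Pa = 96.60 MPa
Total = 53.07 + 140.6 + 96.60 = 290.29 MPa
Pore pressure P_p = 1026 kg/m³ × 9.81 m/s² × 11401 m = 1.148×10^8 Pa = 114.8 MPa
Effective stress σ' = σ_v − P_p = 290.3 − 114.8 = 175.54 MPa = 1755.4 bar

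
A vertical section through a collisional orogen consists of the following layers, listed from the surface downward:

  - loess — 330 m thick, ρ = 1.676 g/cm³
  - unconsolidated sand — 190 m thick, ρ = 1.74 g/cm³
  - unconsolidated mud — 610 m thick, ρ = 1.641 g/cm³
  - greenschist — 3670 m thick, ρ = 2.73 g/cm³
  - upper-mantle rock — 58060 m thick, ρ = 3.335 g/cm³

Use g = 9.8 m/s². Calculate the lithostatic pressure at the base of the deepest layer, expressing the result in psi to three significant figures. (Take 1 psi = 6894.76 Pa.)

loess: 1676 kg/m³ × 9.8 m/s² × 330 m = 5.420×10^6 Pa = 786.1 psi
unconsolidated sand: 1740 kg/m³ × 9.8 m/s² × 190 m = 3.240×10^6 Pa = 469.9 psi
unconsolidated mud: 1641 kg/m³ × 9.8 m/s² × 610 m = 9.810×10^6 Pa = 1423 psi
greenschist: 2730 kg/m³ × 9.8 m/s² × 3670 m = 9.819×10^7 Pa = 14241 psi
upper-mantle rock: 3335 kg/m³ × 9.8 m/s² × 58060 m = 1.898×10^9 Pa = 2.752×10^5 psi
Total = 786.1 + 469.9 + 1423 + 14241 + 2.752×10^5 = 2.9214×10^5 psi

292000 psi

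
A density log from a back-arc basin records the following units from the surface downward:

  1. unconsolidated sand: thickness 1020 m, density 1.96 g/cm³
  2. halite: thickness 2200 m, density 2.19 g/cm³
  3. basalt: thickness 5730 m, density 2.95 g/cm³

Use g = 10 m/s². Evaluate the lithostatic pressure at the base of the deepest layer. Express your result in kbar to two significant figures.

2.4 kbar

unconsolidated sand: 1960 kg/m³ × 10 m/s² × 1020 m = 1.999×10^7 Pa = 0.1999 kbar
halite: 2190 kg/m³ × 10 m/s² × 2200 m = 4.818×10^7 Pa = 0.4818 kbar
basalt: 2950 kg/m³ × 10 m/s² × 5730 m = 1.690×10^8 Pa = 1.690 kbar
Total = 0.1999 + 0.4818 + 1.690 = 2.3721 kbar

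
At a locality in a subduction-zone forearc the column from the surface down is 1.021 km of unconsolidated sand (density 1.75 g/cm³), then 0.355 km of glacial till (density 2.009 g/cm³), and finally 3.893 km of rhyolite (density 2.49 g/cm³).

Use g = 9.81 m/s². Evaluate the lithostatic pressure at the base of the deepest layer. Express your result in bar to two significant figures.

unconsolidated sand: 1750 kg/m³ × 9.81 m/s² × 1021 m = 1.753×10^7 Pa = 175.3 bar
glacial till: 2009 kg/m³ × 9.81 m/s² × 355 m = 6.996×10^6 Pa = 69.96 bar
rhyolite: 2490 kg/m³ × 9.81 m/s² × 3893 m = 9.509×10^7 Pa = 950.9 bar
Total = 175.3 + 69.96 + 950.9 = 1196.2 bar

1200 bar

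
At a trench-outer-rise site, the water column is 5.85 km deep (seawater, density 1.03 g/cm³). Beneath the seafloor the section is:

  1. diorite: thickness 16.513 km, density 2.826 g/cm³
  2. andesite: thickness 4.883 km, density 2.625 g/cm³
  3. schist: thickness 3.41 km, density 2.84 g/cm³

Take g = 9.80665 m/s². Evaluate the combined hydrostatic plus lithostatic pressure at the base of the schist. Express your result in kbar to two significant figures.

seawater: 1030 kg/m³ × 9.80665 m/s² × 5850 m = 5.909×10^7 Pa = 0.5909 kbar
diorite: 2826 kg/m³ × 9.80665 m/s² × 16513 m = 4.576×10^8 Pa = 4.576 kbar
andesite: 2625 kg/m³ × 9.80665 m/s² × 4883 m = 1.257×10^8 Pa = 1.257 kbar
schist: 2840 kg/m³ × 9.80665 m/s² × 3410 m = 9.497×10^7 Pa = 0.9497 kbar
Total = 0.5909 + 4.576 + 1.257 + 0.9497 = 7.3740 kbar

7.4 kbar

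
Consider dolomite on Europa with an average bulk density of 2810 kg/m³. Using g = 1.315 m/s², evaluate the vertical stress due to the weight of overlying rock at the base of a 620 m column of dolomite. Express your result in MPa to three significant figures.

dolomite: 2810 kg/m³ × 1.315 m/s² × 620 m = 2.291×10^6 Pa = 2.291 MPa

2.29 MPa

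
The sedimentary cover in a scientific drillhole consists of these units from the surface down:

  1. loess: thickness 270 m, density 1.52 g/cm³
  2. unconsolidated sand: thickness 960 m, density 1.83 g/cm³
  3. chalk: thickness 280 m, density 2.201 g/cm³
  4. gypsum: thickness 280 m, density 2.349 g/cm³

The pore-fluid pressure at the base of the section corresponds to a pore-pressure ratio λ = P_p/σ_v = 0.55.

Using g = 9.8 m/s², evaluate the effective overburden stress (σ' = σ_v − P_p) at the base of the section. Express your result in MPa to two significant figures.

Overburden (lithostatic) stress σ_v:
loess: 1520 kg/m³ × 9.8 m/s² × 270 m = 4.022×10^6 Pa = 4.022 MPa
unconsolidated sand: 1830 kg/m³ × 9.8 m/s² × 960 m = 1.722×10^7 Pa = 17.22 MPa
chalk: 2201 kg/m³ × 9.8 m/s² × 280 m = 6.040×10^6 Pa = 6.040 MPa
gypsum: 2349 kg/m³ × 9.8 m/s² × 280 m = 6.446×10^6 Pa = 6.446 MPa
Total = 4.022 + 17.22 + 6.040 + 6.446 = 33.724 MPa
Pore pressure P_p = λ·σ_v = 0.55 × 33.72 MPa = 18.55 MPa
Effective stress σ' = σ_v − P_p = 33.72 − 18.55 = 15.176 MPa

15 MPa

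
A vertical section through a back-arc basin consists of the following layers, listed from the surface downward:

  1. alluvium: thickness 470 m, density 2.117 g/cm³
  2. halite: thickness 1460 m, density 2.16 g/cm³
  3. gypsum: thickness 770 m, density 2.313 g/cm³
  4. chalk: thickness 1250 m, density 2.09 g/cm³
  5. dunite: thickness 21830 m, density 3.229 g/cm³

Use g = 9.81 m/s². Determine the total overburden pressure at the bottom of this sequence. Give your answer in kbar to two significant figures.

7.8 kbar

alluvium: 2117 kg/m³ × 9.81 m/s² × 470 m = 9.761×10^6 Pa = 0.09761 kbar
halite: 2160 kg/m³ × 9.81 m/s² × 1460 m = 3.094×10^7 Pa = 0.3094 kbar
gypsum: 2313 kg/m³ × 9.81 m/s² × 770 m = 1.747×10^7 Pa = 0.1747 kbar
chalk: 2090 kg/m³ × 9.81 m/s² × 1250 m = 2.563×10^7 Pa = 0.2563 kbar
dunite: 3229 kg/m³ × 9.81 m/s² × 21830 m = 6.915×10^8 Pa = 6.915 kbar
Total = 0.09761 + 0.3094 + 0.1747 + 0.2563 + 6.915 = 7.7530 kbar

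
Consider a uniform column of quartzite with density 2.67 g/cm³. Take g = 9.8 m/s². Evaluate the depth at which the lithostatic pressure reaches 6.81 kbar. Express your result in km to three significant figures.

h = P/(ρg) = 6.81 kbar / (2670 kg/m³ × 9.8 m/s²) = 6.810×10^8 Pa / 26166 Pa/m = 26026 m
= 26.026 km

26.0 km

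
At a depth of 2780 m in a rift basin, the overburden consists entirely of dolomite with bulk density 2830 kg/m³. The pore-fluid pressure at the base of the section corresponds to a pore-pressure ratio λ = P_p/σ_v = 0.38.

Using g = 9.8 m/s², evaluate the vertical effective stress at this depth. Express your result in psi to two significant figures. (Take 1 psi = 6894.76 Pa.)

6900 psi

Overburden (lithostatic) stress σ_v:
dolomite: 2830 kg/m³ × 9.8 m/s² × 2780 m = 7.710×10^7 Pa = 77.10 MPa
Pore pressure P_p = λ·σ_v = 0.38 × 77.10 MPa = 29.30 MPa
Effective stress σ' = σ_v − P_p = 77.10 − 29.30 = 47.802 MPa = 6933.1 psi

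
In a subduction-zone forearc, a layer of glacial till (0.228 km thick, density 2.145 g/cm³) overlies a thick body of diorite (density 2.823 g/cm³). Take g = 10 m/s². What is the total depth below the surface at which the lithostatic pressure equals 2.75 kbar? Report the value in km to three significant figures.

9.80 km

Pressure at base of upper layers: 2145×10×228 = 4.891×10^6 Pa = 0.04891 kbar
Remaining pressure to be supplied by diorite: 2.750×10^8 − 4.891×10^6 = 2.701×10^8 Pa
Additional depth in diorite = 2.701×10^8 Pa / (2823 kg/m³ × 10 m/s²) = 9568.2 m
Total depth = 228 m + 9568.2 m = 9796.2 m
= 9.7962 km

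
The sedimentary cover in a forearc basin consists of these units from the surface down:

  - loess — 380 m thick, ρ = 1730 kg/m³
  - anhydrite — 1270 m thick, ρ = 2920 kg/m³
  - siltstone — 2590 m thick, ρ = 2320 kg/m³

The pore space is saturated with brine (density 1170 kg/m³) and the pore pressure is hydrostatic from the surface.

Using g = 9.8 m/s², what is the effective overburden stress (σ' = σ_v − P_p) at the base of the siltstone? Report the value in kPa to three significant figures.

53100 kPa

Overburden (lithostatic) stress σ_v:
loess: 1730 kg/m³ × 9.8 m/s² × 380 m = 6.443×10^6 Pa = 6.443 MPa
anhydrite: 2920 kg/m³ × 9.8 m/s² × 1270 m = 3.634×10^7 Pa = 36.34 MPa
siltstone: 2320 kg/m³ × 9.8 m/s² × 2590 m = 5.889×10^7 Pa = 58.89 MPa
Total = 6.443 + 36.34 + 58.89 = 101.67 MPa
Pore pressure P_p = 1170 kg/m³ × 9.8 m/s² × 4240 m = 4.862×10^7 Pa = 48.62 MPa
Effective stress σ' = σ_v − P_p = 101.7 − 48.62 = 53.055 MPa = 53055 kPa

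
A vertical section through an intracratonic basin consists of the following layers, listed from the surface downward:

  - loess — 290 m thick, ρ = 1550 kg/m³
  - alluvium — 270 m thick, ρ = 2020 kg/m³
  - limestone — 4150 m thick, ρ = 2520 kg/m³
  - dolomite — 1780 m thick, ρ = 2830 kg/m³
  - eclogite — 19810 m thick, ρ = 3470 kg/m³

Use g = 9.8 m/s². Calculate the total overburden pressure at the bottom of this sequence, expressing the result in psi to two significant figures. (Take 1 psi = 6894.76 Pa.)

loess: 1550 kg/m³ × 9.8 m/s² × 290 m = 4.405×10^6 Pa = 638.9 psi
alluvium: 2020 kg/m³ × 9.8 m/s² × 270 m = 5.345×10^6 Pa = 775.2 psi
limestone: 2520 kg/m³ × 9.8 m/s² × 4150 m = 1.025×10^8 Pa = 14865 psi
dolomite: 2830 kg/m³ × 9.8 m/s² × 1780 m = 4.937×10^7 Pa = 7160 psi
eclogite: 3470 kg/m³ × 9.8 m/s² × 19810 m = 6.737×10^8 Pa = 97706 psi
Total = 638.9 + 775.2 + 14865 + 7160 + 97706 = 1.2114×10^5 psi

120000 psi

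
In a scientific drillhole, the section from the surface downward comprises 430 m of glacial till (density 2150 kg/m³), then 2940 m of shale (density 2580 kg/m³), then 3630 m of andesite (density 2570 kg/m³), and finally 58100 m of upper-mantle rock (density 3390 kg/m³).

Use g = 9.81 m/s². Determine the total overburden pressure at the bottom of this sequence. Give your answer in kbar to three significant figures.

glacial till: 2150 kg/m³ × 9.81 m/s² × 430 m = 9.069×10^6 Pa = 0.09069 kbar
shale: 2580 kg/m³ × 9.81 m/s² × 2940 m = 7.441×10^7 Pa = 0.7441 kbar
andesite: 2570 kg/m³ × 9.81 m/s² × 3630 m = 9.152×10^7 Pa = 0.9152 kbar
upper-mantle rock: 3390 kg/m³ × 9.81 m/s² × 58100 m = 1.932×10^9 Pa = 19.32 kbar
Total = 0.09069 + 0.7441 + 0.9152 + 19.32 = 21.072 kbar

21.1 kbar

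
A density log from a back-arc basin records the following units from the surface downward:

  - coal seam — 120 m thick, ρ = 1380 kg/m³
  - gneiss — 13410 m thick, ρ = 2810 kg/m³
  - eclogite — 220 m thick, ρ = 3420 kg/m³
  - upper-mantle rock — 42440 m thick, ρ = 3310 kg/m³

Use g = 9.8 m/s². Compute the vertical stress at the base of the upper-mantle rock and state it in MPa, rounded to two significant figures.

coal seam: 1380 kg/m³ × 9.8 m/s² × 120 m = 1.623×10^6 Pa = 1.623 MPa
gneiss: 2810 kg/m³ × 9.8 m/s² × 13410 m = 3.693×10^8 Pa = 369.3 MPa
eclogite: 3420 kg/m³ × 9.8 m/s² × 220 m = 7.374×10^6 Pa = 7.374 MPa
upper-mantle rock: 3310 kg/m³ × 9.8 m/s² × 42440 m = 1.377×10^9 Pa = 1377 MPa
Total = 1.623 + 369.3 + 7.374 + 1377 = 1754.9 MPa

1800 MPa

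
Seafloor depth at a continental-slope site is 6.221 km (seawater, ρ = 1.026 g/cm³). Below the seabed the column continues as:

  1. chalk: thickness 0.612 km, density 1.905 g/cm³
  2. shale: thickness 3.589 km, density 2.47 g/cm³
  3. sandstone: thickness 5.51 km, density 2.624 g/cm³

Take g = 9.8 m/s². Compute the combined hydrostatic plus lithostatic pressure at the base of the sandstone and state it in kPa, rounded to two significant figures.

300000 kPa

seawater: 1026 kg/m³ × 9.8 m/s² × 6221 m = 6.255×10^7 Pa = 62551 kPa
chalk: 1905 kg/m³ × 9.8 m/s² × 612 m = 1.143×10^7 Pa = 11425 kPa
shale: 2470 kg/m³ × 9.8 m/s² × 3589 m = 8.688×10^7 Pa = 86875 kPa
sandstone: 2624 kg/m³ × 9.8 m/s² × 5510 m = 1.417×10^8 Pa = 1.417×10^5 kPa
Total = 62551 + 11425 + 86875 + 1.417×10^5 = 3.0254×10^5 kPa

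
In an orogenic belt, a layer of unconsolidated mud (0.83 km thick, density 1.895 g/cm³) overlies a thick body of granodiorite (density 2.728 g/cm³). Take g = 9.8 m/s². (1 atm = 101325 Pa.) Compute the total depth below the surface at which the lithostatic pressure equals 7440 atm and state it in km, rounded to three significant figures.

Pressure at base of upper layers: 1895×9.8×830 = 1.541×10^7 Pa = 152.1 atm
Remaining pressure to be supplied by granodiorite: 7.539×10^8 − 1.541×10^7 = 7.384×10^8 Pa
Additional depth in granodiorite = 7.384×10^8 Pa / (2728 kg/m³ × 9.8 m/s²) = 27621 m
Total depth = 830 m + 27621 m = 28451 m
= 28.451 km

28.5 km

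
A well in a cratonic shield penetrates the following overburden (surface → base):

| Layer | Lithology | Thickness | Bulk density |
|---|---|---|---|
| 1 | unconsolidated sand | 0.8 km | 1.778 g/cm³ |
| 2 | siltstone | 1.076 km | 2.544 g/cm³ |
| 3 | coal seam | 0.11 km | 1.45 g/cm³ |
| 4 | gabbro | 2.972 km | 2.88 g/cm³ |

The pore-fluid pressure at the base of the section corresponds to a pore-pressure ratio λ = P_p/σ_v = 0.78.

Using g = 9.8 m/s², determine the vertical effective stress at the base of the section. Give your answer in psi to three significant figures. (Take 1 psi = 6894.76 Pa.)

4030 psi

Overburden (lithostatic) stress σ_v:
unconsolidated sand: 1778 kg/m³ × 9.8 m/s² × 800 m = 1.394×10^7 Pa = 13.94 MPa
siltstone: 2544 kg/m³ × 9.8 m/s² × 1076 m = 2.683×10^7 Pa = 26.83 MPa
coal seam: 1450 kg/m³ × 9.8 m/s² × 110 m = 1.563×10^6 Pa = 1.563 MPa
gabbro: 2880 kg/m³ × 9.8 m/s² × 2972 m = 8.388×10^7 Pa = 83.88 MPa
Total = 13.94 + 26.83 + 1.563 + 83.88 = 126.21 MPa
Pore pressure P_p = λ·σ_v = 0.78 × 126.2 MPa = 98.44 MPa
Effective stress σ' = σ_v − P_p = 126.2 − 98.44 = 27.766 MPa = 4027.2 psi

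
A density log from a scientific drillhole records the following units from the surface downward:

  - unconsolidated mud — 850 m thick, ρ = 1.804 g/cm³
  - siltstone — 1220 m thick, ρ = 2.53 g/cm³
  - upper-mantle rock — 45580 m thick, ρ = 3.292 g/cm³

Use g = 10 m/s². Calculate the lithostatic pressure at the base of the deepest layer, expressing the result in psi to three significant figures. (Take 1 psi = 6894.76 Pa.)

224000 psi

unconsolidated mud: 1804 kg/m³ × 10 m/s² × 850 m = 1.533×10^7 Pa = 2224 psi
siltstone: 2530 kg/m³ × 10 m/s² × 1220 m = 3.087×10^7 Pa = 4477 psi
upper-mantle rock: 3292 kg/m³ × 10 m/s² × 45580 m = 1.500×10^9 Pa = 2.176×10^5 psi
Total = 2224 + 4477 + 2.176×10^5 = 2.2433×10^5 psi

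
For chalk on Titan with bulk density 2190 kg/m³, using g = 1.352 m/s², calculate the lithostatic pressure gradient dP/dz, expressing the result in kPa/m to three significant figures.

2.96 kPa/m

dP/dz = ρg = 2190 kg/m³ × 1.352 m/s² = 2960.9 Pa/m
= 2960.9 Pa/m × (1 kPa/m / 1000.0 Pa/m) = 2.9609 kPa/m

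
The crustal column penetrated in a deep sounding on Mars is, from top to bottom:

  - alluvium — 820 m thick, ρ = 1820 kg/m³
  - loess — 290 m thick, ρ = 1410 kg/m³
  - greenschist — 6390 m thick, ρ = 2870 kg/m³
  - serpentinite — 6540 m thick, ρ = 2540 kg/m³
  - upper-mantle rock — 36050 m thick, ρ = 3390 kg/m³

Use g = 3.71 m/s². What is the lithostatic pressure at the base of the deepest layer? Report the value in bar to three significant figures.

alluvium: 1820 kg/m³ × 3.71 m/s² × 820 m = 5.537×10^6 Pa = 55.37 bar
loess: 1410 kg/m³ × 3.71 m/s² × 290 m = 1.517×10^6 Pa = 15.17 bar
greenschist: 2870 kg/m³ × 3.71 m/s² × 6390 m = 6.804×10^7 Pa = 680.4 bar
serpentinite: 2540 kg/m³ × 3.71 m/s² × 6540 m = 6.163×10^7 Pa = 616.3 bar
upper-mantle rock: 3390 kg/m³ × 3.71 m/s² × 36050 m = 4.534×10^8 Pa = 4534 bar
Total = 55.37 + 15.17 + 680.4 + 616.3 + 4534 = 5901.2 bar

5900 bar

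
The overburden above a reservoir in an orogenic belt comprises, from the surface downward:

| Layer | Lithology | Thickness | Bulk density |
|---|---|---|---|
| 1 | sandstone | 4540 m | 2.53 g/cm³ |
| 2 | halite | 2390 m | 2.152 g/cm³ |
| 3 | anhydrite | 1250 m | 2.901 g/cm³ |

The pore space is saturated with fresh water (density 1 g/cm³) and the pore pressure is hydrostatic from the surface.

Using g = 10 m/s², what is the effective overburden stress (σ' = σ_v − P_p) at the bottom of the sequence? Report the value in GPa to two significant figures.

Overburden (lithostatic) stress σ_v:
sandstone: 2530 kg/m³ × 10 m/s² × 4540 m = 1.149×10^8 Pa = 114.9 MPa
halite: 2152 kg/m³ × 10 m/s² × 2390 m = 5.143×10^7 Pa = 51.43 MPa
anhydrite: 2901 kg/m³ × 10 m/s² × 1250 m = 3.626×10^7 Pa = 36.26 MPa
Total = 114.9 + 51.43 + 36.26 = 202.56 MPa
Pore pressure P_p = 1000 kg/m³ × 10 m/s² × 8180 m = 8.180×10^7 Pa = 81.80 MPa
Effective stress σ' = σ_v − P_p = 202.6 − 81.80 = 120.76 MPa = 0.12076 GPa

0.12 GPa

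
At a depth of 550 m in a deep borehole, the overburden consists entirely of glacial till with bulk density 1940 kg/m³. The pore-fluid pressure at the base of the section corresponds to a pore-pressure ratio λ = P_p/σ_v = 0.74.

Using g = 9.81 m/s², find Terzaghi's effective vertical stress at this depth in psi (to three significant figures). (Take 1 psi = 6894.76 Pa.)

395 psi

Overburden (lithostatic) stress σ_v:
glacial till: 1940 kg/m³ × 9.81 m/s² × 550 m = 1.047×10^7 Pa = 10.47 MPa
Pore pressure P_p = λ·σ_v = 0.74 × 10.47 MPa = 7.746 MPa
Effective stress σ' = σ_v − P_p = 10.47 − 7.746 = 2.7215 MPa = 394.72 psi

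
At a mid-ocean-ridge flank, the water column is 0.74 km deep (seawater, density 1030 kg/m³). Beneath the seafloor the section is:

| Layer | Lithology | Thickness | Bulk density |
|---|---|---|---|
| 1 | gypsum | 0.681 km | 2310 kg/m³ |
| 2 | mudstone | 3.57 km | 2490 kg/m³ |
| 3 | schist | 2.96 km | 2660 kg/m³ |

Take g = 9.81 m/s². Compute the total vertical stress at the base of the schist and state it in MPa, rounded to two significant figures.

190 MPa

seawater: 1030 kg/m³ × 9.81 m/s² × 740 m = 7.477×10^6 Pa = 7.477 MPa
gypsum: 2310 kg/m³ × 9.81 m/s² × 681 m = 1.543×10^7 Pa = 15.43 MPa
mudstone: 2490 kg/m³ × 9.81 m/s² × 3570 m = 8.720×10^7 Pa = 87.20 MPa
schist: 2660 kg/m³ × 9.81 m/s² × 2960 m = 7.724×10^7 Pa = 77.24 MPa
Total = 7.477 + 15.43 + 87.20 + 77.24 = 187.35 MPa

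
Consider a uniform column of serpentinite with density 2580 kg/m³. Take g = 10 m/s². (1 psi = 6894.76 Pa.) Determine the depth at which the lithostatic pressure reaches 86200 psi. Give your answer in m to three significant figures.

23000 m

h = P/(ρg) = 86200 psi / (2580 kg/m³ × 10 m/s²) = 5.943×10^8 Pa / 25800 Pa/m = 23036 m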